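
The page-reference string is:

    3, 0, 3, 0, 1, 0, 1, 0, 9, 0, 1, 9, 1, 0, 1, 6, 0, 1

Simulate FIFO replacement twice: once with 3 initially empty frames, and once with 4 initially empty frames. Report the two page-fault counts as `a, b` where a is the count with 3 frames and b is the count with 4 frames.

7, 5

3 frames: F F . . F . . . F . . . . . . F F F → 7 faults.
4 frames: F F . . F . . . F . . . . . . F . . → 5 faults.
5 < 7: adding a frame reduced faults, as is typical.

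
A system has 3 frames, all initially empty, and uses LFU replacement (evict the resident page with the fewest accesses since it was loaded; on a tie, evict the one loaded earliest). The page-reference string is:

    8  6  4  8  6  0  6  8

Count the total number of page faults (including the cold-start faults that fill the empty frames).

8 → miss, frames (8)
6 → miss, frames (8 6)
4 → miss, frames (8 6 4)
8 → hit
6 → hit
0 → miss, evict 4, frames (8 6 0)
6 → hit
8 → hit
Page faults: 4.

4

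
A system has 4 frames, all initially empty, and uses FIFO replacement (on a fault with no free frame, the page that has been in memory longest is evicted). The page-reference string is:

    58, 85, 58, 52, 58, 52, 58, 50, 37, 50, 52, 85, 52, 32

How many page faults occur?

58 → fault, frames [58]
85 → fault, frames [58, 85]
58 → hit
52 → fault, frames [58, 85, 52]
58 → hit
52 → hit
58 → hit
50 → fault, frames [58, 85, 52, 50]
37 → fault, evict 58, frames [85, 52, 50, 37]
50 → hit
52 → hit
85 → hit
52 → hit
32 → fault, evict 85, frames [52, 50, 37, 32]
Page faults: 6.

6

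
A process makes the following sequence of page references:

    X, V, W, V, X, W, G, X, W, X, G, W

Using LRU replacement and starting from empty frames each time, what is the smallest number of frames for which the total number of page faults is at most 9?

3

f=1: 12 faults
f=2: 10 faults
f=3: 4 faults
f=4: 4 faults
Smallest f with faults ≤ 9 is 3.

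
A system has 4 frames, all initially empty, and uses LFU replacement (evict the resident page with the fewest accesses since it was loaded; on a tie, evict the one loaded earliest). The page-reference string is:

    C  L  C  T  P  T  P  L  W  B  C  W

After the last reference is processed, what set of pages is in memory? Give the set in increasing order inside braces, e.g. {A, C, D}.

{L, P, T, W}

C -> miss, frames (C)
L -> miss, frames (C L)
C -> hit
T -> miss, frames (C L T)
P -> miss, frames (C L T P)
T -> hit
P -> hit
L -> hit
W -> miss, evict C, frames (L T P W)
B -> miss, evict W, frames (L T P B)
C -> miss, evict B, frames (L T P C)
W -> miss, evict C, frames (L T P W)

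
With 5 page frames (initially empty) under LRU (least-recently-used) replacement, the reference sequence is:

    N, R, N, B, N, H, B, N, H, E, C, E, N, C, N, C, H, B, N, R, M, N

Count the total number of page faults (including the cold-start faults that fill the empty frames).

N: fault, frames [N]
R: fault, frames [N, R]
N: hit
B: fault, frames [R, N, B]
N: hit
H: fault, frames [R, B, N, H]
B: hit
N: hit
H: hit
E: fault, frames [R, B, N, H, E]
C: fault, evict R, frames [B, N, H, E, C]
E: hit
N: hit
C: hit
N: hit
C: hit
H: hit
B: hit
N: hit
R: fault, evict E, frames [C, H, B, N, R]
M: fault, evict C, frames [H, B, N, R, M]
N: hit
Page faults: 8.

8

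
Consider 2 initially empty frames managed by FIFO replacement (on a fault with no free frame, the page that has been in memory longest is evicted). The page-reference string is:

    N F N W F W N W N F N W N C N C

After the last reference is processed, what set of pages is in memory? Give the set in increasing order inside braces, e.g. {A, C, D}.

{C, N}

N → fault, frames {N}
F → fault, frames {N,F}
N → hit
W → fault, evict N, frames {F,W}
F → hit
W → hit
N → fault, evict F, frames {W,N}
W → hit
N → hit
F → fault, evict W, frames {N,F}
N → hit
W → fault, evict N, frames {F,W}
N → fault, evict F, frames {W,N}
C → fault, evict W, frames {N,C}
N → hit
C → hit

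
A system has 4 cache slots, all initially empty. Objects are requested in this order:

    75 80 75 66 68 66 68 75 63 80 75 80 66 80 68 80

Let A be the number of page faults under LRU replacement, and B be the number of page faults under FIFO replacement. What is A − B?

Under LRU: F F . F F . . . F F . . F . F . → 8 faults.
Under FIFO: F F . F F . . . F . F F F . F . → 9 faults.
A − B = 8 − 9 = -1.

-1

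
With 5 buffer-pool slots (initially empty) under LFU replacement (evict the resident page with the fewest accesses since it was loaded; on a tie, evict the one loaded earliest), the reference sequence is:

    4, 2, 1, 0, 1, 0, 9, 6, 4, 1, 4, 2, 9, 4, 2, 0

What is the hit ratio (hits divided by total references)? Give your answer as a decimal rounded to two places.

4 -> miss, frames [4]
2 -> miss, frames [4, 2]
1 -> miss, frames [4, 2, 1]
0 -> miss, frames [4, 2, 1, 0]
1 -> hit
0 -> hit
9 -> miss, frames [4, 2, 1, 0, 9]
6 -> miss, evict 4, frames [2, 1, 0, 9, 6]
4 -> miss, evict 2, frames [1, 0, 9, 6, 4]
1 -> hit
4 -> hit
2 -> miss, evict 9, frames [1, 0, 6, 4, 2]
9 -> miss, evict 6, frames [1, 0, 4, 2, 9]
4 -> hit
2 -> hit
0 -> hit
Hits: 7 of 16 references → 7/16 = 0.4375.

0.44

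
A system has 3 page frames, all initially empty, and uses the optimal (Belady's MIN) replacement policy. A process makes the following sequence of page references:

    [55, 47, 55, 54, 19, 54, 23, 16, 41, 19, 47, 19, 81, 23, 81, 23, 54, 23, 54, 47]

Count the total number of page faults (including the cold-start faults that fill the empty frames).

55 -> miss, frames {55}
47 -> miss, frames {55,47}
55 -> hit
54 -> miss, frames {55,47,54}
19 -> miss, evict 55, frames {47,54,19}
54 -> hit
23 -> miss, evict 54, frames {47,19,23}
16 -> miss, evict 23, frames {47,19,16}
41 -> miss, evict 16, frames {47,19,41}
19 -> hit
47 -> hit
19 -> hit
81 -> miss, evict 41, frames {47,19,81}
23 -> miss, evict 19, frames {47,81,23}
81 -> hit
23 -> hit
54 -> miss, evict 81, frames {47,23,54}
23 -> hit
54 -> hit
47 -> hit
Page faults: 10.

10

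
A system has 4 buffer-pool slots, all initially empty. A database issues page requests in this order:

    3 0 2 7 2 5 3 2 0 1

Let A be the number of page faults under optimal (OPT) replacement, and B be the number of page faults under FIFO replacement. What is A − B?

Under OPT: F F F F . F . . . F → 6 faults.
Under FIFO: F F F F . F F . F F → 8 faults.
A − B = 6 − 8 = -2.

-2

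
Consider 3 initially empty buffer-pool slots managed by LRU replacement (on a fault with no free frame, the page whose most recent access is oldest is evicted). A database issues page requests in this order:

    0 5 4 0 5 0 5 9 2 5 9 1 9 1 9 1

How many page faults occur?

6

0: miss, frames (0)
5: miss, frames (0 5)
4: miss, frames (0 5 4)
0: hit
5: hit
0: hit
5: hit
9: miss, evict 4, frames (0 5 9)
2: miss, evict 0, frames (5 9 2)
5: hit
9: hit
1: miss, evict 2, frames (5 9 1)
9: hit
1: hit
9: hit
1: hit
Page faults: 6.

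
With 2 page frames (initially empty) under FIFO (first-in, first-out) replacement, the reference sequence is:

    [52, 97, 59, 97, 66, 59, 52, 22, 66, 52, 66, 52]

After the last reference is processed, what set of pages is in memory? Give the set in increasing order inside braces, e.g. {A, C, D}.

{52, 66}

52: fault, frames [52]
97: fault, frames [52, 97]
59: fault, evict 52, frames [97, 59]
97: hit
66: fault, evict 97, frames [59, 66]
59: hit
52: fault, evict 59, frames [66, 52]
22: fault, evict 66, frames [52, 22]
66: fault, evict 52, frames [22, 66]
52: fault, evict 22, frames [66, 52]
66: hit
52: hit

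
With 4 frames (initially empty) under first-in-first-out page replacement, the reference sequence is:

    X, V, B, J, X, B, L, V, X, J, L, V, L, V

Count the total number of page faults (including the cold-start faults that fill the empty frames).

X -> fault, frames {X}
V -> fault, frames {X,V}
B -> fault, frames {X,V,B}
J -> fault, frames {X,V,B,J}
X -> hit
B -> hit
L -> fault, evict X, frames {V,B,J,L}
V -> hit
X -> fault, evict V, frames {B,J,L,X}
J -> hit
L -> hit
V -> fault, evict B, frames {J,L,X,V}
L -> hit
V -> hit
Page faults: 7.

7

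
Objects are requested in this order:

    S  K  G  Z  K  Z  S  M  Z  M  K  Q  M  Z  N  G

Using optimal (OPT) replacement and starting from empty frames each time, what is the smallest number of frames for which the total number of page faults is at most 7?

4

f=1: 16 faults
f=2: 11 faults
f=3: 8 faults
f=4: 7 faults
f=5: 7 faults
f=6: 7 faults
f=7: 7 faults
Smallest f with faults ≤ 7 is 4.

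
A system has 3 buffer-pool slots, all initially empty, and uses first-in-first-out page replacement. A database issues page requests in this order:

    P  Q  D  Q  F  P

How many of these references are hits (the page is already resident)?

P → fault, frames (P)
Q → fault, frames (P Q)
D → fault, frames (P Q D)
Q → hit
F → fault, evict P, frames (Q D F)
P → fault, evict Q, frames (D F P)
Hits: 1.

1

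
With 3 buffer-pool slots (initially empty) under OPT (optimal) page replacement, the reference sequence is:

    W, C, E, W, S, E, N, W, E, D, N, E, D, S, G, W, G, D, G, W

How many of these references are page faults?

9

W: fault, frames [W]
C: fault, frames [W, C]
E: fault, frames [W, C, E]
W: hit
S: fault, evict C, frames [W, E, S]
E: hit
N: fault, evict S, frames [W, E, N]
W: hit
E: hit
D: fault, evict W, frames [E, N, D]
N: hit
E: hit
D: hit
S: fault, evict N, frames [E, D, S]
G: fault, evict S, frames [E, D, G]
W: fault, evict E, frames [D, G, W]
G: hit
D: hit
G: hit
W: hit
Page faults: 9.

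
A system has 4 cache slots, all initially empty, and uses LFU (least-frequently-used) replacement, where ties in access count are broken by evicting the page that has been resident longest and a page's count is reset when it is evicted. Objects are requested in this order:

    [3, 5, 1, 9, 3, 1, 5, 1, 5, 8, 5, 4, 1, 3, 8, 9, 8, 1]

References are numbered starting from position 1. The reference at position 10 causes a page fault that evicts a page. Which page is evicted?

9

pos 1: 3 -> fault, frames (3)
pos 2: 5 -> fault, frames (3 5)
pos 3: 1 -> fault, frames (3 5 1)
pos 4: 9 -> fault, frames (3 5 1 9)
pos 5: 3 -> hit
pos 6: 1 -> hit
pos 7: 5 -> hit
pos 8: 1 -> hit
pos 9: 5 -> hit
pos 10: 8 -> fault, evict 9, frames (3 5 1 8)
At position 10, page 9 is evicted.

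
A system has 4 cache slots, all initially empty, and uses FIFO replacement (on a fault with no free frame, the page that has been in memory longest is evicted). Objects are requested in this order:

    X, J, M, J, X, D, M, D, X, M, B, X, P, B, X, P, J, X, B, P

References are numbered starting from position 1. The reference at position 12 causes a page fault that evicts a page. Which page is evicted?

J

pos 1: X: miss, frames (X)
pos 2: J: miss, frames (X J)
pos 3: M: miss, frames (X J M)
pos 4: J: hit
pos 5: X: hit
pos 6: D: miss, frames (X J M D)
pos 7: M: hit
pos 8: D: hit
pos 9: X: hit
pos 10: M: hit
pos 11: B: miss, evict X, frames (J M D B)
pos 12: X: miss, evict J, frames (M D B X)
At position 12, page J is evicted.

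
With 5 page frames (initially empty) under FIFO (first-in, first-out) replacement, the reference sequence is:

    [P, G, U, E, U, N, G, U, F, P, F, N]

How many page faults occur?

7

P: fault, frames [P]
G: fault, frames [P, G]
U: fault, frames [P, G, U]
E: fault, frames [P, G, U, E]
U: hit
N: fault, frames [P, G, U, E, N]
G: hit
U: hit
F: fault, evict P, frames [G, U, E, N, F]
P: fault, evict G, frames [U, E, N, F, P]
F: hit
N: hit
Page faults: 7.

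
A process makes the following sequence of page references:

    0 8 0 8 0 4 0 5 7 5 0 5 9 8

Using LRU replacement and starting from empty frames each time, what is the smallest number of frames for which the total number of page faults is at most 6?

f=1: 14 faults
f=2: 8 faults
f=3: 7 faults
f=4: 7 faults
f=5: 7 faults
f=6: 6 faults
Smallest f with faults ≤ 6 is 6.

6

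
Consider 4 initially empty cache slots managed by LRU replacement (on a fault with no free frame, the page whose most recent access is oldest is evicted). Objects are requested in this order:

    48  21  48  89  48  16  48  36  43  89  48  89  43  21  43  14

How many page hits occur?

48: miss, frames {48}
21: miss, frames {48,21}
48: hit
89: miss, frames {21,48,89}
48: hit
16: miss, frames {21,89,48,16}
48: hit
36: miss, evict 21, frames {89,16,48,36}
43: miss, evict 89, frames {16,48,36,43}
89: miss, evict 16, frames {48,36,43,89}
48: hit
89: hit
43: hit
21: miss, evict 36, frames {48,89,43,21}
43: hit
14: miss, evict 48, frames {89,21,43,14}
Hits: 7.

7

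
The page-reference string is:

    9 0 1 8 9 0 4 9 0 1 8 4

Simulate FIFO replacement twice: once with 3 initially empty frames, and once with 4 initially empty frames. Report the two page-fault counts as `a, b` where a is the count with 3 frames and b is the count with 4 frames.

3 frames: F F F F F F F . . F F . → 9 faults.
4 frames: F F F F . . F F F F F F → 10 faults.
10 > 9: adding a frame increased faults — Belady's anomaly.

9, 10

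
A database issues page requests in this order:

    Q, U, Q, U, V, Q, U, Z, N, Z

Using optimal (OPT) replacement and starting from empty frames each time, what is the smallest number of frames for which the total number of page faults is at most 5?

f=1: 10 faults
f=2: 6 faults
f=3: 5 faults
f=4: 5 faults
f=5: 5 faults
Smallest f with faults ≤ 5 is 3.

3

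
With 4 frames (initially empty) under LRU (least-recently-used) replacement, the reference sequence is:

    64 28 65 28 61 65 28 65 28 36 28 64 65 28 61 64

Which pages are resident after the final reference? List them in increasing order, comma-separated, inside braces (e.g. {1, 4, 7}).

64 → fault, frames {64}
28 → fault, frames {64,28}
65 → fault, frames {64,28,65}
28 → hit
61 → fault, frames {64,65,28,61}
65 → hit
28 → hit
65 → hit
28 → hit
36 → fault, evict 64, frames {61,65,28,36}
28 → hit
64 → fault, evict 61, frames {65,36,28,64}
65 → hit
28 → hit
61 → fault, evict 36, frames {64,65,28,61}
64 → hit

{28, 61, 64, 65}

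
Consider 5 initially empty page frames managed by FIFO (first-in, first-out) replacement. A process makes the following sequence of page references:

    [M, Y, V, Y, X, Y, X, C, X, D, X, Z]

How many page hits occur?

M → fault, frames (M)
Y → fault, frames (M Y)
V → fault, frames (M Y V)
Y → hit
X → fault, frames (M Y V X)
Y → hit
X → hit
C → fault, frames (M Y V X C)
X → hit
D → fault, evict M, frames (Y V X C D)
X → hit
Z → fault, evict Y, frames (V X C D Z)
Hits: 5.

5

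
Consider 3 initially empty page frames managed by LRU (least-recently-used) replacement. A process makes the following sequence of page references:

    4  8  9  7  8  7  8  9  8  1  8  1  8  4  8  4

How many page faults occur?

6

4: miss, frames (4)
8: miss, frames (4 8)
9: miss, frames (4 8 9)
7: miss, evict 4, frames (8 9 7)
8: hit
7: hit
8: hit
9: hit
8: hit
1: miss, evict 7, frames (9 8 1)
8: hit
1: hit
8: hit
4: miss, evict 9, frames (1 8 4)
8: hit
4: hit
Page faults: 6.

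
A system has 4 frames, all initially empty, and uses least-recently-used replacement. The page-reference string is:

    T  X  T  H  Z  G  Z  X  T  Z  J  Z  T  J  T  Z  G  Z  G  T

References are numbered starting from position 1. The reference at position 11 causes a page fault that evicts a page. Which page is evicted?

G

pos 1: T -> fault, frames [T]
pos 2: X -> fault, frames [T, X]
pos 3: T -> hit
pos 4: H -> fault, frames [X, T, H]
pos 5: Z -> fault, frames [X, T, H, Z]
pos 6: G -> fault, evict X, frames [T, H, Z, G]
pos 7: Z -> hit
pos 8: X -> fault, evict T, frames [H, G, Z, X]
pos 9: T -> fault, evict H, frames [G, Z, X, T]
pos 10: Z -> hit
pos 11: J -> fault, evict G, frames [X, T, Z, J]
At position 11, page G is evicted.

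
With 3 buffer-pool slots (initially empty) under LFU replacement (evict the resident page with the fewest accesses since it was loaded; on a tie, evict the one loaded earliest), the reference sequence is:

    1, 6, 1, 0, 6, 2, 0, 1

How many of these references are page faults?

1 -> miss, frames (1)
6 -> miss, frames (1 6)
1 -> hit
0 -> miss, frames (1 6 0)
6 -> hit
2 -> miss, evict 0, frames (1 6 2)
0 -> miss, evict 2, frames (1 6 0)
1 -> hit
Page faults: 5.

5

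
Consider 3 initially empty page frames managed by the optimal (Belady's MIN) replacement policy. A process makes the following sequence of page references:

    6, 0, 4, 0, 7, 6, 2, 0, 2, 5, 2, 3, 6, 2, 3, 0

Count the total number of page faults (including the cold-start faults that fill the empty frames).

6: miss, frames [6]
0: miss, frames [6, 0]
4: miss, frames [6, 0, 4]
0: hit
7: miss, evict 4, frames [6, 0, 7]
6: hit
2: miss, evict 7, frames [6, 0, 2]
0: hit
2: hit
5: miss, evict 0, frames [6, 2, 5]
2: hit
3: miss, evict 5, frames [6, 2, 3]
6: hit
2: hit
3: hit
0: miss, evict 3, frames [6, 2, 0]
Page faults: 8.

8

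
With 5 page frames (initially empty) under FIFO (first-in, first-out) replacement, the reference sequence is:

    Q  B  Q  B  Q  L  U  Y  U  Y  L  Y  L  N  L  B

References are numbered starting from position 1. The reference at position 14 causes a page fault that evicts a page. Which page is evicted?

pos 1: Q → miss, frames [Q]
pos 2: B → miss, frames [Q, B]
pos 3: Q → hit
pos 4: B → hit
pos 5: Q → hit
pos 6: L → miss, frames [Q, B, L]
pos 7: U → miss, frames [Q, B, L, U]
pos 8: Y → miss, frames [Q, B, L, U, Y]
pos 9: U → hit
pos 10: Y → hit
pos 11: L → hit
pos 12: Y → hit
pos 13: L → hit
pos 14: N → miss, evict Q, frames [B, L, U, Y, N]
At position 14, page Q is evicted.

Q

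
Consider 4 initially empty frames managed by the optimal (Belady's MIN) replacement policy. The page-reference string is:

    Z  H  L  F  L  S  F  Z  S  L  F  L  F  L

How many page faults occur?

Z → fault, frames [Z]
H → fault, frames [Z, H]
L → fault, frames [Z, H, L]
F → fault, frames [Z, H, L, F]
L → hit
S → fault, evict H, frames [Z, L, F, S]
F → hit
Z → hit
S → hit
L → hit
F → hit
L → hit
F → hit
L → hit
Page faults: 5.

5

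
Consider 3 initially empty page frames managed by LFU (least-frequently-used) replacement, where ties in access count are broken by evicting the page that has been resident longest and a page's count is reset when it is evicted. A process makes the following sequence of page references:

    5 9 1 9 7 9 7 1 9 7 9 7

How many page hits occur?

8

5: miss, frames {5}
9: miss, frames {5,9}
1: miss, frames {5,9,1}
9: hit
7: miss, evict 5, frames {9,1,7}
9: hit
7: hit
1: hit
9: hit
7: hit
9: hit
7: hit
Hits: 8.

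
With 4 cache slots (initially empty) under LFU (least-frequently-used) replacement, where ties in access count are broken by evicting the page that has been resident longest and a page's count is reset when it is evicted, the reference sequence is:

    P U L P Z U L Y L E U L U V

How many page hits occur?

P: fault, frames [P]
U: fault, frames [P, U]
L: fault, frames [P, U, L]
P: hit
Z: fault, frames [P, U, L, Z]
U: hit
L: hit
Y: fault, evict Z, frames [P, U, L, Y]
L: hit
E: fault, evict Y, frames [P, U, L, E]
U: hit
L: hit
U: hit
V: fault, evict E, frames [P, U, L, V]
Hits: 7.

7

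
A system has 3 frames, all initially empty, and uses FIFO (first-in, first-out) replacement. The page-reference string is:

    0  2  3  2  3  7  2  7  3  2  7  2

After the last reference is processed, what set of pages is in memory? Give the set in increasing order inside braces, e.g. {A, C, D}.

0 → fault, frames (0)
2 → fault, frames (0 2)
3 → fault, frames (0 2 3)
2 → hit
3 → hit
7 → fault, evict 0, frames (2 3 7)
2 → hit
7 → hit
3 → hit
2 → hit
7 → hit
2 → hit

{2, 3, 7}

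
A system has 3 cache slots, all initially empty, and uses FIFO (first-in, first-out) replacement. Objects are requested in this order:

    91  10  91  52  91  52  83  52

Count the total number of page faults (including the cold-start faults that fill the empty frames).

91 -> fault, frames (91)
10 -> fault, frames (91 10)
91 -> hit
52 -> fault, frames (91 10 52)
91 -> hit
52 -> hit
83 -> fault, evict 91, frames (10 52 83)
52 -> hit
Page faults: 4.

4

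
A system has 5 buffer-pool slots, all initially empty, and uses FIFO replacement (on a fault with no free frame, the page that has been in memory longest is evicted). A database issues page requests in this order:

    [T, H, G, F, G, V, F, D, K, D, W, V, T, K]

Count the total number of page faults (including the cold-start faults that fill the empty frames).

9

T → fault, frames [T]
H → fault, frames [T, H]
G → fault, frames [T, H, G]
F → fault, frames [T, H, G, F]
G → hit
V → fault, frames [T, H, G, F, V]
F → hit
D → fault, evict T, frames [H, G, F, V, D]
K → fault, evict H, frames [G, F, V, D, K]
D → hit
W → fault, evict G, frames [F, V, D, K, W]
V → hit
T → fault, evict F, frames [V, D, K, W, T]
K → hit
Page faults: 9.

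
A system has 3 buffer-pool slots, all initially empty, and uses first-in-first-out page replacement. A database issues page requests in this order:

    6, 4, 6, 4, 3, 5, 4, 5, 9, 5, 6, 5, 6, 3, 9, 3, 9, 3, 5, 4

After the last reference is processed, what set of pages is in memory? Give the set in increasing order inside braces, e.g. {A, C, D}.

6 -> fault, frames [6]
4 -> fault, frames [6, 4]
6 -> hit
4 -> hit
3 -> fault, frames [6, 4, 3]
5 -> fault, evict 6, frames [4, 3, 5]
4 -> hit
5 -> hit
9 -> fault, evict 4, frames [3, 5, 9]
5 -> hit
6 -> fault, evict 3, frames [5, 9, 6]
5 -> hit
6 -> hit
3 -> fault, evict 5, frames [9, 6, 3]
9 -> hit
3 -> hit
9 -> hit
3 -> hit
5 -> fault, evict 9, frames [6, 3, 5]
4 -> fault, evict 6, frames [3, 5, 4]

{3, 4, 5}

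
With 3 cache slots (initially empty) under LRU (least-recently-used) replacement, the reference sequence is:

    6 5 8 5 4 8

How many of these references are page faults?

6: miss, frames [6]
5: miss, frames [6, 5]
8: miss, frames [6, 5, 8]
5: hit
4: miss, evict 6, frames [8, 5, 4]
8: hit
Page faults: 4.

4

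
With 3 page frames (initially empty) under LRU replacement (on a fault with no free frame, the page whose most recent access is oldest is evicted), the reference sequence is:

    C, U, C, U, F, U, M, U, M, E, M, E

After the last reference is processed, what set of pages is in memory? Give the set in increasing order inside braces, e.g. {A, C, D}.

C → miss, frames [C]
U → miss, frames [C, U]
C → hit
U → hit
F → miss, frames [C, U, F]
U → hit
M → miss, evict C, frames [F, U, M]
U → hit
M → hit
E → miss, evict F, frames [U, M, E]
M → hit
E → hit

{E, M, U}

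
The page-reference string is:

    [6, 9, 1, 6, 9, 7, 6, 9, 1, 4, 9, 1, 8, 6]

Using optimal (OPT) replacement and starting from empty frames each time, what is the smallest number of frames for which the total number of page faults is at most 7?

4

f=1: 14 faults
f=2: 11 faults
f=3: 8 faults
f=4: 6 faults
f=5: 6 faults
f=6: 6 faults
Smallest f with faults ≤ 7 is 4.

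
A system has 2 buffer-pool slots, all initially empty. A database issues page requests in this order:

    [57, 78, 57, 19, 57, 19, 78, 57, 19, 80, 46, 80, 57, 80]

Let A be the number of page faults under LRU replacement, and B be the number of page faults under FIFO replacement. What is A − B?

-1

Under LRU: F F . F . . F F F F F . F . → 9 faults.
Under FIFO: F F . F F . F . F F F . F F → 10 faults.
A − B = 9 − 10 = -1.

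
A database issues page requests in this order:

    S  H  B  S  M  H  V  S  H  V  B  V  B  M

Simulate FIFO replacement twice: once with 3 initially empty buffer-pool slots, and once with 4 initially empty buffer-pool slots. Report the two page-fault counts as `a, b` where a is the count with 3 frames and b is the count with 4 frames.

10, 9

3 frames: F F F . F . F F F . F F . F → 10 faults.
4 frames: F F F . F . F F F . F . . F → 9 faults.
9 < 10: adding a frame reduced faults, as is typical.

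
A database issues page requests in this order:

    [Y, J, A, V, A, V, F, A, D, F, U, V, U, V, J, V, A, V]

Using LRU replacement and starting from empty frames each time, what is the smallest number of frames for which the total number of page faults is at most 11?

f=1: 18 faults
f=2: 12 faults
f=3: 10 faults
f=4: 10 faults
f=5: 9 faults
f=6: 7 faults
f=7: 7 faults
Smallest f with faults ≤ 11 is 3.

3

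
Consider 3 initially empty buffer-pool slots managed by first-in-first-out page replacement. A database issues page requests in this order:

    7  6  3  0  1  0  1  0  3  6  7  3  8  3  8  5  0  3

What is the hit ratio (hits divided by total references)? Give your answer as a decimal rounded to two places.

7 → fault, frames (7)
6 → fault, frames (7 6)
3 → fault, frames (7 6 3)
0 → fault, evict 7, frames (6 3 0)
1 → fault, evict 6, frames (3 0 1)
0 → hit
1 → hit
0 → hit
3 → hit
6 → fault, evict 3, frames (0 1 6)
7 → fault, evict 0, frames (1 6 7)
3 → fault, evict 1, frames (6 7 3)
8 → fault, evict 6, frames (7 3 8)
3 → hit
8 → hit
5 → fault, evict 7, frames (3 8 5)
0 → fault, evict 3, frames (8 5 0)
3 → fault, evict 8, frames (5 0 3)
Hits: 6 of 18 references → 6/18 = 0.3333.

0.33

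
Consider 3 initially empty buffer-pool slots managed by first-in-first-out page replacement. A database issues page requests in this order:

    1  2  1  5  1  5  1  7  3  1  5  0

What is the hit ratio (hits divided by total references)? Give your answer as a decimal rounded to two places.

0.33

1: miss, frames (1)
2: miss, frames (1 2)
1: hit
5: miss, frames (1 2 5)
1: hit
5: hit
1: hit
7: miss, evict 1, frames (2 5 7)
3: miss, evict 2, frames (5 7 3)
1: miss, evict 5, frames (7 3 1)
5: miss, evict 7, frames (3 1 5)
0: miss, evict 3, frames (1 5 0)
Hits: 4 of 12 references → 4/12 = 0.3333.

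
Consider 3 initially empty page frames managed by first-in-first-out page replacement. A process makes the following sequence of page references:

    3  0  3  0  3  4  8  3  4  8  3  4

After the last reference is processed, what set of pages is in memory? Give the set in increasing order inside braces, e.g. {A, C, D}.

{3, 4, 8}

3: fault, frames [3]
0: fault, frames [3, 0]
3: hit
0: hit
3: hit
4: fault, frames [3, 0, 4]
8: fault, evict 3, frames [0, 4, 8]
3: fault, evict 0, frames [4, 8, 3]
4: hit
8: hit
3: hit
4: hit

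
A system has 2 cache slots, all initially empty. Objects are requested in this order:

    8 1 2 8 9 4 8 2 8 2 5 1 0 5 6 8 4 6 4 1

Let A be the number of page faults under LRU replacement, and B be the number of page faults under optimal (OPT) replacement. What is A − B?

4

Under LRU: F F F F F F F F . . F F F F F F F F . F → 17 faults.
Under OPT: F F F . F F . F . . F F F . F F F . . F → 13 faults.
A − B = 17 − 13 = 4.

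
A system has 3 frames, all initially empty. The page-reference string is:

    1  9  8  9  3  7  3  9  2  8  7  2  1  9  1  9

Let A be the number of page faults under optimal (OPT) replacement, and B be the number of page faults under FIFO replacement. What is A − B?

Under OPT: F F F . F F . . F F . . F F . . → 9 faults.
Under FIFO: F F F . F F . F F F F . F F . . → 11 faults.
A − B = 9 − 11 = -2.

-2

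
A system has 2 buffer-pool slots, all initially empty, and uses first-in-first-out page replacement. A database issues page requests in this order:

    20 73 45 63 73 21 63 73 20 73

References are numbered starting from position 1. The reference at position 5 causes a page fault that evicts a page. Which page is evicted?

45

pos 1: 20 -> fault, frames {20}
pos 2: 73 -> fault, frames {20,73}
pos 3: 45 -> fault, evict 20, frames {73,45}
pos 4: 63 -> fault, evict 73, frames {45,63}
pos 5: 73 -> fault, evict 45, frames {63,73}
At position 5, page 45 is evicted.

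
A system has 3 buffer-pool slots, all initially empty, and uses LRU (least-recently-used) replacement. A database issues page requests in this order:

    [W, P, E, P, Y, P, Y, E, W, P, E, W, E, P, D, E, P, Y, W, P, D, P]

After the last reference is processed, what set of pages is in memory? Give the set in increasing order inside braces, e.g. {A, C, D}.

W: miss, frames [W]
P: miss, frames [W, P]
E: miss, frames [W, P, E]
P: hit
Y: miss, evict W, frames [E, P, Y]
P: hit
Y: hit
E: hit
W: miss, evict P, frames [Y, E, W]
P: miss, evict Y, frames [E, W, P]
E: hit
W: hit
E: hit
P: hit
D: miss, evict W, frames [E, P, D]
E: hit
P: hit
Y: miss, evict D, frames [E, P, Y]
W: miss, evict E, frames [P, Y, W]
P: hit
D: miss, evict Y, frames [W, P, D]
P: hit

{D, P, W}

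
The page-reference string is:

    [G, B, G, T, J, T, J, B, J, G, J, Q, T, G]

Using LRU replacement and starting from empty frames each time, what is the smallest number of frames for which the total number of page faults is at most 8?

4

f=1: 14 faults
f=2: 9 faults
f=3: 9 faults
f=4: 6 faults
f=5: 5 faults
Smallest f with faults ≤ 8 is 4.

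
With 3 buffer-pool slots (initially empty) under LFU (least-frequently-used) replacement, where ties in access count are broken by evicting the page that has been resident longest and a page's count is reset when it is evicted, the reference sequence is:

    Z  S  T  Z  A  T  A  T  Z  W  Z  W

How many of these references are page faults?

5

Z → miss, frames [Z]
S → miss, frames [Z, S]
T → miss, frames [Z, S, T]
Z → hit
A → miss, evict S, frames [Z, T, A]
T → hit
A → hit
T → hit
Z → hit
W → miss, evict A, frames [Z, T, W]
Z → hit
W → hit
Page faults: 5.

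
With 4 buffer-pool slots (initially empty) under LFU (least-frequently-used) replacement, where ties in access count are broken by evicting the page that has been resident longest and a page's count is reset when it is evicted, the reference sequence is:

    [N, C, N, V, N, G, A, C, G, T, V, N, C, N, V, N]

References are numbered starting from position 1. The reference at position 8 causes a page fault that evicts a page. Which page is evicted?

V

pos 1: N → miss, frames (N)
pos 2: C → miss, frames (N C)
pos 3: N → hit
pos 4: V → miss, frames (N C V)
pos 5: N → hit
pos 6: G → miss, frames (N C V G)
pos 7: A → miss, evict C, frames (N V G A)
pos 8: C → miss, evict V, frames (N G A C)
At position 8, page V is evicted.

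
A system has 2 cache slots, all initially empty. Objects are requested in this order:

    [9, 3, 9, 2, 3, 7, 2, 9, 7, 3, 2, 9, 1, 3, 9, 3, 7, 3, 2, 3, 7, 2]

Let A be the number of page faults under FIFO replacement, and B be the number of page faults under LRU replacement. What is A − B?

-3

Under FIFO: F F . F . F . F . F F F F F F . F F F . F . → 15 faults.
Under LRU: F F . F F F F F F F F F F F F . F . F . F F → 18 faults.
A − B = 15 − 18 = -3.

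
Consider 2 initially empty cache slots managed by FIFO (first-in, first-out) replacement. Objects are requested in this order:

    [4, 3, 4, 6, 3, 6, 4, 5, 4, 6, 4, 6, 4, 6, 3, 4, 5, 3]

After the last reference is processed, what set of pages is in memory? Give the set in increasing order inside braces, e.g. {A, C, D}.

4: miss, frames (4)
3: miss, frames (4 3)
4: hit
6: miss, evict 4, frames (3 6)
3: hit
6: hit
4: miss, evict 3, frames (6 4)
5: miss, evict 6, frames (4 5)
4: hit
6: miss, evict 4, frames (5 6)
4: miss, evict 5, frames (6 4)
6: hit
4: hit
6: hit
3: miss, evict 6, frames (4 3)
4: hit
5: miss, evict 4, frames (3 5)
3: hit

{3, 5}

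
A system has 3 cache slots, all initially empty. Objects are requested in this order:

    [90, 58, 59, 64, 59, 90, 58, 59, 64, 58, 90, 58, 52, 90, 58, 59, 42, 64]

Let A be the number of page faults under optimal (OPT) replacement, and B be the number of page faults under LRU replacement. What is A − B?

Under OPT: F F F F . . F . . . F . F . . F F F → 10 faults.
Under LRU: F F F F . F F . F . F . F . . F F F → 12 faults.
A − B = 10 − 12 = -2.

-2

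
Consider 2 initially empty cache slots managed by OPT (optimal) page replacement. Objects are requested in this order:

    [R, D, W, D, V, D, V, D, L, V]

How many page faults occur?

5

R: miss, frames [R]
D: miss, frames [R, D]
W: miss, evict R, frames [D, W]
D: hit
V: miss, evict W, frames [D, V]
D: hit
V: hit
D: hit
L: miss, evict D, frames [V, L]
V: hit
Page faults: 5.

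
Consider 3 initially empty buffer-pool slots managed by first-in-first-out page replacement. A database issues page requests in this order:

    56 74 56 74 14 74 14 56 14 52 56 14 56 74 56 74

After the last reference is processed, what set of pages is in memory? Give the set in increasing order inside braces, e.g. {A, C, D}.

{52, 56, 74}

56: miss, frames [56]
74: miss, frames [56, 74]
56: hit
74: hit
14: miss, frames [56, 74, 14]
74: hit
14: hit
56: hit
14: hit
52: miss, evict 56, frames [74, 14, 52]
56: miss, evict 74, frames [14, 52, 56]
14: hit
56: hit
74: miss, evict 14, frames [52, 56, 74]
56: hit
74: hit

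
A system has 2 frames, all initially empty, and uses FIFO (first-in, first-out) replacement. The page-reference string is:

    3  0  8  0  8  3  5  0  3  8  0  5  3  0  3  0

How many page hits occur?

4

3: miss, frames {3}
0: miss, frames {3,0}
8: miss, evict 3, frames {0,8}
0: hit
8: hit
3: miss, evict 0, frames {8,3}
5: miss, evict 8, frames {3,5}
0: miss, evict 3, frames {5,0}
3: miss, evict 5, frames {0,3}
8: miss, evict 0, frames {3,8}
0: miss, evict 3, frames {8,0}
5: miss, evict 8, frames {0,5}
3: miss, evict 0, frames {5,3}
0: miss, evict 5, frames {3,0}
3: hit
0: hit
Hits: 4.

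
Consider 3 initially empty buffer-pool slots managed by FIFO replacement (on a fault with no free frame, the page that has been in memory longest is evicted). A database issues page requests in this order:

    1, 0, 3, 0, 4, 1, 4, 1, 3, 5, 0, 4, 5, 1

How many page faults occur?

1 -> fault, frames [1]
0 -> fault, frames [1, 0]
3 -> fault, frames [1, 0, 3]
0 -> hit
4 -> fault, evict 1, frames [0, 3, 4]
1 -> fault, evict 0, frames [3, 4, 1]
4 -> hit
1 -> hit
3 -> hit
5 -> fault, evict 3, frames [4, 1, 5]
0 -> fault, evict 4, frames [1, 5, 0]
4 -> fault, evict 1, frames [5, 0, 4]
5 -> hit
1 -> fault, evict 5, frames [0, 4, 1]
Page faults: 9.

9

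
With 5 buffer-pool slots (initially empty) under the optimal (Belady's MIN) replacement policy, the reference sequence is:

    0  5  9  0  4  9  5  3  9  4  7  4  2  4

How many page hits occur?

7

0 → fault, frames {0}
5 → fault, frames {0,5}
9 → fault, frames {0,5,9}
0 → hit
4 → fault, frames {0,5,9,4}
9 → hit
5 → hit
3 → fault, frames {0,5,9,4,3}
9 → hit
4 → hit
7 → fault, evict 3, frames {0,5,9,4,7}
4 → hit
2 → fault, evict 7, frames {0,5,9,4,2}
4 → hit
Hits: 7.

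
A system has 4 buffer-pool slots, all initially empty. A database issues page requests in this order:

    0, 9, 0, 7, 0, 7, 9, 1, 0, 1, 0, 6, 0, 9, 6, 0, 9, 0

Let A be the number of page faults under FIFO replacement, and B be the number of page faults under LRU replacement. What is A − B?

2

Under FIFO: F F . F . . . F . . . F F F . . . . → 7 faults.
Under LRU: F F . F . . . F . . . F . . . . . . → 5 faults.
A − B = 7 − 5 = 2.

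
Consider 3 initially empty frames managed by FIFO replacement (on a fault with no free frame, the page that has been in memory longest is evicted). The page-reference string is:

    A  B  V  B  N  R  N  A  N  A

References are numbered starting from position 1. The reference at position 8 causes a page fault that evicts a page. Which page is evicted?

V

pos 1: A -> fault, frames {A}
pos 2: B -> fault, frames {A,B}
pos 3: V -> fault, frames {A,B,V}
pos 4: B -> hit
pos 5: N -> fault, evict A, frames {B,V,N}
pos 6: R -> fault, evict B, frames {V,N,R}
pos 7: N -> hit
pos 8: A -> fault, evict V, frames {N,R,A}
At position 8, page V is evicted.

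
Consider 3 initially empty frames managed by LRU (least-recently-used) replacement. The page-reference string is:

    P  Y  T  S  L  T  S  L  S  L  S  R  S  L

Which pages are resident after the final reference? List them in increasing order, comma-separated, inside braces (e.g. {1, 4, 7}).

P: miss, frames {P}
Y: miss, frames {P,Y}
T: miss, frames {P,Y,T}
S: miss, evict P, frames {Y,T,S}
L: miss, evict Y, frames {T,S,L}
T: hit
S: hit
L: hit
S: hit
L: hit
S: hit
R: miss, evict T, frames {L,S,R}
S: hit
L: hit

{L, R, S}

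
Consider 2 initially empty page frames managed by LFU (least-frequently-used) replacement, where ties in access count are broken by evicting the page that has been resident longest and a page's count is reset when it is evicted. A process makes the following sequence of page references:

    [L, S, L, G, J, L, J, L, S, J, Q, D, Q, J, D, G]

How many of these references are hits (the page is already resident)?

4

L -> miss, frames {L}
S -> miss, frames {L,S}
L -> hit
G -> miss, evict S, frames {L,G}
J -> miss, evict G, frames {L,J}
L -> hit
J -> hit
L -> hit
S -> miss, evict J, frames {L,S}
J -> miss, evict S, frames {L,J}
Q -> miss, evict J, frames {L,Q}
D -> miss, evict Q, frames {L,D}
Q -> miss, evict D, frames {L,Q}
J -> miss, evict Q, frames {L,J}
D -> miss, evict J, frames {L,D}
G -> miss, evict D, frames {L,G}
Hits: 4.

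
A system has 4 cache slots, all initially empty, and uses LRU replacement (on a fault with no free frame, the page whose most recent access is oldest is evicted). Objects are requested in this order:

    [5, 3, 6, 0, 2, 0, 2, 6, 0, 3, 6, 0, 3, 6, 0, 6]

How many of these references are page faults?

5 → miss, frames {5}
3 → miss, frames {5,3}
6 → miss, frames {5,3,6}
0 → miss, frames {5,3,6,0}
2 → miss, evict 5, frames {3,6,0,2}
0 → hit
2 → hit
6 → hit
0 → hit
3 → hit
6 → hit
0 → hit
3 → hit
6 → hit
0 → hit
6 → hit
Page faults: 5.

5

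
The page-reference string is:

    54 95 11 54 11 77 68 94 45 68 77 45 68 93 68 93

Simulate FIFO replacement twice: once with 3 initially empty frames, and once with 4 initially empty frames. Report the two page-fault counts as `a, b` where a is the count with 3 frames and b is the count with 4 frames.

3 frames: F F F . . F F F F . F . F F . . → 10 faults.
4 frames: F F F . . F F F F . . . . F . . → 8 faults.
8 < 10: adding a frame reduced faults, as is typical.

10, 8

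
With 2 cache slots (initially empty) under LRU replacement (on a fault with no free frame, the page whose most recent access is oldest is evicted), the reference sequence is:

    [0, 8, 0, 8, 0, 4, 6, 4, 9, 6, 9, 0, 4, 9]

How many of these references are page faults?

9

0 -> miss, frames (0)
8 -> miss, frames (0 8)
0 -> hit
8 -> hit
0 -> hit
4 -> miss, evict 8, frames (0 4)
6 -> miss, evict 0, frames (4 6)
4 -> hit
9 -> miss, evict 6, frames (4 9)
6 -> miss, evict 4, frames (9 6)
9 -> hit
0 -> miss, evict 6, frames (9 0)
4 -> miss, evict 9, frames (0 4)
9 -> miss, evict 0, frames (4 9)
Page faults: 9.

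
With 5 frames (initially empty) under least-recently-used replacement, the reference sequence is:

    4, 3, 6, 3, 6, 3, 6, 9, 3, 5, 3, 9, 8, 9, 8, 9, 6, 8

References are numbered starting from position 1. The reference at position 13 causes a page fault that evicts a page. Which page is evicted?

pos 1: 4: fault, frames [4]
pos 2: 3: fault, frames [4, 3]
pos 3: 6: fault, frames [4, 3, 6]
pos 4: 3: hit
pos 5: 6: hit
pos 6: 3: hit
pos 7: 6: hit
pos 8: 9: fault, frames [4, 3, 6, 9]
pos 9: 3: hit
pos 10: 5: fault, frames [4, 6, 9, 3, 5]
pos 11: 3: hit
pos 12: 9: hit
pos 13: 8: fault, evict 4, frames [6, 5, 3, 9, 8]
At position 13, page 4 is evicted.

4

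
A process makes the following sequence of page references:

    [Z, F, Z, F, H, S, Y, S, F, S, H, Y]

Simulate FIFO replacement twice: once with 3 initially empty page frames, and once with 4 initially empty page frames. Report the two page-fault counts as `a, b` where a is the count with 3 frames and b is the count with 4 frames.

3 frames: F F . . F F F . F . F . → 7 faults.
4 frames: F F . . F F F . . . . . → 5 faults.
5 < 7: adding a frame reduced faults, as is typical.

7, 5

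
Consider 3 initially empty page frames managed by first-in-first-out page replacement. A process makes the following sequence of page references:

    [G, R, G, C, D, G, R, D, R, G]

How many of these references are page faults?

6

G → fault, frames {G}
R → fault, frames {G,R}
G → hit
C → fault, frames {G,R,C}
D → fault, evict G, frames {R,C,D}
G → fault, evict R, frames {C,D,G}
R → fault, evict C, frames {D,G,R}
D → hit
R → hit
G → hit
Page faults: 6.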